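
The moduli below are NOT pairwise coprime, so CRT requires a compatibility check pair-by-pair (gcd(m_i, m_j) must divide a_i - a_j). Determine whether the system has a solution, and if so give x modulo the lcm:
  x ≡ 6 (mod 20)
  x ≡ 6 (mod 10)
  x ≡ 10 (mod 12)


Moduli 20, 10, 12 are not pairwise coprime, so CRT works modulo lcm(m_i) when all pairwise compatibility conditions hold.
Pairwise compatibility: gcd(m_i, m_j) must divide a_i - a_j for every pair.
Merge one congruence at a time:
  Start: x ≡ 6 (mod 20).
  Combine with x ≡ 6 (mod 10): gcd(20, 10) = 10; 6 - 6 = 0, which IS divisible by 10, so compatible.
    Write x = 6 + 20·t and substitute into x ≡ 6 (mod 10): 20·t ≡ 6 − 6 = 0 (mod 10).
    Divide the congruence (and modulus) by g = 10: 2·t ≡ 0 (mod 1).
    Modulo 1 every t works; take t = 0.
    Then x = 6 + 20·0 = 6, valid modulo lcm(20, 10) = 20: x ≡ 6 (mod 20).
  Combine with x ≡ 10 (mod 12): gcd(20, 12) = 4; 10 - 6 = 4, which IS divisible by 4, so compatible.
    Write x = 6 + 20·t and substitute into x ≡ 10 (mod 12): 20·t ≡ 10 − 6 = 4 (mod 12).
    Divide the congruence (and modulus) by g = 4: 5·t ≡ 1 (mod 3).
    Reduce coefficients mod 3: 2·t ≡ 1 (mod 3).
    The inverse of 2 mod 3 is 2 (since 2·2 = 4 = 1·3 + 1), so t ≡ 2·1 = 2 ≡ 2 (mod 3).
    Then x = 6 + 20·2 = 46, valid modulo lcm(20, 12) = 60: x ≡ 46 (mod 60).
Verify: 46 mod 20 = 6, 46 mod 10 = 6, 46 mod 12 = 10.

x ≡ 46 (mod 60).


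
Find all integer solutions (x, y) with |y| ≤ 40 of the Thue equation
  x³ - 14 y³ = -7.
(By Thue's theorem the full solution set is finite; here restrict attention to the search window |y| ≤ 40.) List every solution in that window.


The equation is x³ - 14y³ = -7. For fixed y, x³ = 14·y³ − 7, so a solution requires the RHS to be a perfect cube.
Strategy: iterate y from -40 to 40, compute RHS = 14·y³ − 7, and check whether it is a (positive or negative) perfect cube.
Check small values of y:
  y = 0: RHS = -7 is not a perfect cube.
  y = 1: RHS = 7 is not a perfect cube.
  y = -1: RHS = -21 is not a perfect cube.
  y = 2: RHS = 105 is not a perfect cube.
  y = -2: RHS = -119 is not a perfect cube.
  y = 3: RHS = 371 is not a perfect cube.
  y = -3: RHS = -385 is not a perfect cube.
Continuing the search up to |y| = 40 finds no solutions either.
No (x, y) in the scanned range satisfies the equation.

No integer solutions with |y| ≤ 40.


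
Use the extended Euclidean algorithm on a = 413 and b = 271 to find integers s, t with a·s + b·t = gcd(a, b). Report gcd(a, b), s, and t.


Euclidean algorithm on (413, 271) — divide until remainder is 0:
  413 = 1 · 271 + 142
  271 = 1 · 142 + 129
  142 = 1 · 129 + 13
  129 = 9 · 13 + 12
  13 = 1 · 12 + 1
  12 = 12 · 1 + 0
gcd(413, 271) = 1.
Track Bezout coefficients alongside the remainders: start with r₀ = 413 = a·1 + b·0 (s = 1, t = 0) and r₁ = 271 = a·0 + b·1 (s = 0, t = 1); each new remainder r_{k+1} = r_{k-1} − q_k·r_k inherits s_{k+1} = s_{k-1} − q_k·s_k, t_{k+1} = t_{k-1} − q_k·t_k, so r_k = a·s_k + b·t_k at every step:
  q = 1: r = 142, s = 1 − 1·0 = 1, t = 0 − 1·1 = -1  (check: 413·1 + 271·(-1) = 142)
  q = 1: r = 129, s = 0 − 1·1 = -1, t = 1 − 1·(-1) = 2  (check: 413·(-1) + 271·2 = 129)
  q = 1: r = 13, s = 1 − 1·(-1) = 2, t = -1 − 1·2 = -3  (check: 413·2 + 271·(-3) = 13)
  q = 9: r = 12, s = -1 − 9·2 = -19, t = 2 − 9·(-3) = 29  (check: 413·(-19) + 271·29 = 12)
  q = 1: r = 1, s = 2 − 1·(-19) = 21, t = -3 − 1·29 = -32  (check: 413·21 + 271·(-32) = 1)
The row with r = 1 (the gcd) gives the Bezout coefficients s = 21, t = -32.
Result: 413 · (21) + 271 · (-32) = 1.

gcd(413, 271) = 1; s = 21, t = -32 (check: 413·21 + 271·(-32) = 1).


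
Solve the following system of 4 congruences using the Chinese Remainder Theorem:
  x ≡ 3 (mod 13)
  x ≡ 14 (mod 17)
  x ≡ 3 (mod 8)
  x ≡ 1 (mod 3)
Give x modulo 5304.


Product of moduli M = 13 · 17 · 8 · 3 = 5304.
Merge one congruence at a time:
  Start: x ≡ 3 (mod 13).
  Combine with x ≡ 14 (mod 17); new modulus lcm = 221.
    Write x = 3 + 13·t and substitute into x ≡ 14 (mod 17): 13·t ≡ 14 − 3 = 11 (mod 17).
    The inverse of 13 mod 17 is 4 (since 13·4 = 52 = 3·17 + 1), so t ≡ 4·11 = 44 ≡ 10 (mod 17).
    Then x = 3 + 13·10 = 133, valid modulo lcm(13, 17) = 221: x ≡ 133 (mod 221).
  Combine with x ≡ 3 (mod 8); new modulus lcm = 1768.
    Write x = 133 + 221·t and substitute into x ≡ 3 (mod 8): 221·t ≡ 3 − 133 = -130 (mod 8).
    Reduce coefficients mod 8: 5·t ≡ 6 (mod 8).
    The inverse of 5 mod 8 is 5 (since 5·5 = 25 = 3·8 + 1), so t ≡ 5·6 = 30 ≡ 6 (mod 8).
    Then x = 133 + 221·6 = 1459, valid modulo lcm(221, 8) = 1768: x ≡ 1459 (mod 1768).
  Combine with x ≡ 1 (mod 3); new modulus lcm = 5304.
    Write x = 1459 + 1768·t and substitute into x ≡ 1 (mod 3): 1768·t ≡ 1 − 1459 = -1458 (mod 3).
    Reduce coefficients mod 3: 1·t ≡ 0 (mod 3).
    So t ≡ 0 (mod 3).
    Then x = 1459 + 1768·0 = 1459, valid modulo lcm(1768, 3) = 5304: x ≡ 1459 (mod 5304).
Verify against each original: 1459 mod 13 = 3, 1459 mod 17 = 14, 1459 mod 8 = 3, 1459 mod 3 = 1.

x ≡ 1459 (mod 5304).


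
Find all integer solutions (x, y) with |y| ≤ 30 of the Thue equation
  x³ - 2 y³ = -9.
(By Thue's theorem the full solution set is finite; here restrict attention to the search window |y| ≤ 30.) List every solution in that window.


The equation is x³ - 2y³ = -9. For fixed y, x³ = 2·y³ − 9, so a solution requires the RHS to be a perfect cube.
Strategy: iterate y from -30 to 30, compute RHS = 2·y³ − 9, and check whether it is a (positive or negative) perfect cube.
Check small values of y:
  y = 0: RHS = -9 is not a perfect cube.
  y = 1: RHS = -7 is not a perfect cube.
  y = -1: RHS = -11 is not a perfect cube.
  y = 2: RHS = 7 is not a perfect cube.
  y = -2: RHS = -25 is not a perfect cube.
  y = 3: RHS = 45 is not a perfect cube.
  y = -3: RHS = -63 is not a perfect cube.
Continuing the search up to |y| = 30 finds no solutions either.
No (x, y) in the scanned range satisfies the equation.

No integer solutions with |y| ≤ 30.


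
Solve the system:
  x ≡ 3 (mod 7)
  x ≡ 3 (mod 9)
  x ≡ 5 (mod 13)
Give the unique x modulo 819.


Moduli 7, 9, 13 are pairwise coprime; by CRT there is a unique solution modulo M = 7 · 9 · 13 = 819.
Solve pairwise, accumulating the modulus:
  Start with x ≡ 3 (mod 7).
  Combine with x ≡ 3 (mod 9): since gcd(7, 9) = 1, we get a unique residue mod 63.
    Write x = 3 + 7·t and substitute into x ≡ 3 (mod 9): 7·t ≡ 3 − 3 = 0 (mod 9).
    The inverse of 7 mod 9 is 4 (since 7·4 = 28 = 3·9 + 1), so t ≡ 4·0 = 0 ≡ 0 (mod 9).
    Then x = 3 + 7·0 = 3, valid modulo lcm(7, 9) = 63: x ≡ 3 (mod 63).
  Combine with x ≡ 5 (mod 13): since gcd(63, 13) = 1, we get a unique residue mod 819.
    Write x = 3 + 63·t and substitute into x ≡ 5 (mod 13): 63·t ≡ 5 − 3 = 2 (mod 13).
    Reduce coefficients mod 13: 11·t ≡ 2 (mod 13).
    The inverse of 11 mod 13 is 6 (since 11·6 = 66 = 5·13 + 1), so t ≡ 6·2 = 12 ≡ 12 (mod 13).
    Then x = 3 + 63·12 = 759, valid modulo lcm(63, 13) = 819: x ≡ 759 (mod 819).
Verify: 759 mod 7 = 3 ✓, 759 mod 9 = 3 ✓, 759 mod 13 = 5 ✓.

x ≡ 759 (mod 819).


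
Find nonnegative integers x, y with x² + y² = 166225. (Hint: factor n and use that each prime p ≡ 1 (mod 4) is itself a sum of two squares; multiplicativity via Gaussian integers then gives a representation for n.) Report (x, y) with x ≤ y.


Step 1: Factor n = 166225 = 5^2 · 61 · 109.
Step 2: Check the mod-4 condition on each prime factor: 5 ≡ 1 (mod 4), exponent 2; 61 ≡ 1 (mod 4), exponent 1; 109 ≡ 1 (mod 4), exponent 1.
All primes ≡ 3 (mod 4) appear to even exponent (or don't appear), so by the two-squares theorem n IS expressible as a sum of two squares.
Step 3: Build a representation. Group n = k² · m with k = 5 and m = 61 · 109 = 6649 (a product of primes ≡ 1 (mod 4)); a representation of m scales to one of n via (k·x)² + (k·y)² = k²(x² + y²). Each prime p ≡ 1 (mod 4) is itself a sum of two squares; find a² by testing p − a² for a perfect square:
  61: 61 − 1² = 60, 61 − 2² = 57, 61 − 3² = 52, 61 − 4² = 45, 61 − 5² = 36 = 6² ⇒ 61 = 5² + 6².
  109: 109 − 1² = 108, 109 − 2² = 105, 109 − 3² = 100 = 10² ⇒ 109 = 3² + 10².
  Combine using the Brahmagupta–Fibonacci identity (a² + b²)(c² + d²) = (ac − bd)² + (ad + bc)² = (ac + bd)² + (ad − bc)²:
  61 · 109 = 6649: from (5² + 6²)(3² + 10²), take (5·3 − 6·10, 5·10 + 6·3) = (15 − 60, 50 + 18) = (-45, 68); dropping signs (only squares matter) gives (45, 68); check 45² + 68² = 2025 + 4624 = 6649 ✓.
  Scale by k = 5: (5·45, 5·68) = (225, 340).
Step 4: Order so x ≤ y and verify: 225² + 340² = 50625 + 115600 = 166225 = n. ✓

n = 166225 = 225² + 340² (one valid representation with x ≤ y).


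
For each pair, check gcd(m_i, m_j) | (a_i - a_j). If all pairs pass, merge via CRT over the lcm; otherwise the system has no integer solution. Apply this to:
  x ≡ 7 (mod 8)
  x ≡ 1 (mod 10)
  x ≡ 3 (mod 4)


Moduli 8, 10, 4 are not pairwise coprime, so CRT works modulo lcm(m_i) when all pairwise compatibility conditions hold.
Pairwise compatibility: gcd(m_i, m_j) must divide a_i - a_j for every pair.
Merge one congruence at a time:
  Start: x ≡ 7 (mod 8).
  Combine with x ≡ 1 (mod 10): gcd(8, 10) = 2; 1 - 7 = -6, which IS divisible by 2, so compatible.
    Write x = 7 + 8·t and substitute into x ≡ 1 (mod 10): 8·t ≡ 1 − 7 = -6 (mod 10).
    Divide the congruence (and modulus) by g = 2: 4·t ≡ -3 (mod 5).
    Reduce coefficients mod 5: 4·t ≡ 2 (mod 5).
    The inverse of 4 mod 5 is 4 (since 4·4 = 16 = 3·5 + 1), so t ≡ 4·2 = 8 ≡ 3 (mod 5).
    Then x = 7 + 8·3 = 31, valid modulo lcm(8, 10) = 40: x ≡ 31 (mod 40).
  Combine with x ≡ 3 (mod 4): gcd(40, 4) = 4; 3 - 31 = -28, which IS divisible by 4, so compatible.
    Write x = 31 + 40·t and substitute into x ≡ 3 (mod 4): 40·t ≡ 3 − 31 = -28 (mod 4).
    Divide the congruence (and modulus) by g = 4: 10·t ≡ -7 (mod 1).
    Modulo 1 every t works; take t = 0.
    Then x = 31 + 40·0 = 31, valid modulo lcm(40, 4) = 40: x ≡ 31 (mod 40).
Verify: 31 mod 8 = 7, 31 mod 10 = 1, 31 mod 4 = 3.

x ≡ 31 (mod 40).


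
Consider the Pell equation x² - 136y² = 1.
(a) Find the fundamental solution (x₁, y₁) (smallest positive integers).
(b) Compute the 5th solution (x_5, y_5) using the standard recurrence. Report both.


Step 1: Find the fundamental solution (x₁, y₁) of x² - 136y² = 1.
  Expand √136 as a continued fraction. a₀ = ⌊√136⌋ = 11; iterate m_{k+1} = d_k·a_k − m_k, d_{k+1} = (136 − m_{k+1}²)/d_k, a_{k+1} = ⌊(a₀ + m_{k+1})/d_{k+1}⌋ (starting m₀ = 0, d₀ = 1), with convergents p_k = a_k·p_{k-1} + p_{k-2}, q_k = a_k·q_{k-1} + q_{k-2} (p₋₁ = 1, q₋₁ = 0):
  k = 0: a₀ = 11; p₀/q₀ = 11/1; p₀² − 136·q₀² = 121 − 136 = -15.
  k = 1: m = 11, d = 15, a = ⌊(11 + 11)/15⌋ = 1; p/q = (1·11 + 1)/(1·1 + 0) = 12/1; p² − 136·q² = 144 − 136 = 8.
  k = 2: m = 4, d = 8, a = ⌊(11 + 4)/8⌋ = 1; p/q = (1·12 + 11)/(1·1 + 1) = 23/2; p² − 136·q² = 529 − 544 = -15.
  k = 3: m = 4, d = 15, a = ⌊(11 + 4)/15⌋ = 1; p/q = (1·23 + 12)/(1·2 + 1) = 35/3; p² − 136·q² = 1225 − 1224 = 1.
  The first convergent with p² − 136·q² = 1 gives the fundamental solution (x₁, y₁) = (35, 3).
Step 2: Apply the recurrence (x_{n+1}, y_{n+1}) = (x₁x_n + 136y₁y_n, x₁y_n + y₁x_n) repeatedly.
  From (x_1, y_1) = (35, 3): x_2 = 35·35 + 136·3·3 = 2449; y_2 = 35·3 + 3·35 = 210.
  From (x_2, y_2) = (2449, 210): x_3 = 35·2449 + 136·3·210 = 171395; y_3 = 35·210 + 3·2449 = 14697.
  From (x_3, y_3) = (171395, 14697): x_4 = 35·171395 + 136·3·14697 = 11995201; y_4 = 35·14697 + 3·171395 = 1028580.
  From (x_4, y_4) = (11995201, 1028580): x_5 = 35·11995201 + 136·3·1028580 = 839492675; y_5 = 35·1028580 + 3·11995201 = 71985903.
Step 3: Verify x_5² - 136·y_5² = 704747951378655625 - 704747951378655624 = 1 (should be 1). ✓

(x_1, y_1) = (35, 3); (x_5, y_5) = (839492675, 71985903).


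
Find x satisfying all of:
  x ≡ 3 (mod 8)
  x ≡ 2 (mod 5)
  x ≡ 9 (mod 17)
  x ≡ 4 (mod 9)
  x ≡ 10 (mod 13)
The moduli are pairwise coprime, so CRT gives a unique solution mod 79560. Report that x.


Product of moduli M = 8 · 5 · 17 · 9 · 13 = 79560.
Merge one congruence at a time:
  Start: x ≡ 3 (mod 8).
  Combine with x ≡ 2 (mod 5); new modulus lcm = 40.
    Write x = 3 + 8·t and substitute into x ≡ 2 (mod 5): 8·t ≡ 2 − 3 = -1 (mod 5).
    Reduce coefficients mod 5: 3·t ≡ 4 (mod 5).
    The inverse of 3 mod 5 is 2 (since 3·2 = 6 = 1·5 + 1), so t ≡ 2·4 = 8 ≡ 3 (mod 5).
    Then x = 3 + 8·3 = 27, valid modulo lcm(8, 5) = 40: x ≡ 27 (mod 40).
  Combine with x ≡ 9 (mod 17); new modulus lcm = 680.
    Write x = 27 + 40·t and substitute into x ≡ 9 (mod 17): 40·t ≡ 9 − 27 = -18 (mod 17).
    Reduce coefficients mod 17: 6·t ≡ 16 (mod 17).
    The inverse of 6 mod 17 is 3 (since 6·3 = 18 = 1·17 + 1), so t ≡ 3·16 = 48 ≡ 14 (mod 17).
    Then x = 27 + 40·14 = 587, valid modulo lcm(40, 17) = 680: x ≡ 587 (mod 680).
  Combine with x ≡ 4 (mod 9); new modulus lcm = 6120.
    Write x = 587 + 680·t and substitute into x ≡ 4 (mod 9): 680·t ≡ 4 − 587 = -583 (mod 9).
    Reduce coefficients mod 9: 5·t ≡ 2 (mod 9).
    The inverse of 5 mod 9 is 2 (since 5·2 = 10 = 1·9 + 1), so t ≡ 2·2 = 4 ≡ 4 (mod 9).
    Then x = 587 + 680·4 = 3307, valid modulo lcm(680, 9) = 6120: x ≡ 3307 (mod 6120).
  Combine with x ≡ 10 (mod 13); new modulus lcm = 79560.
    Write x = 3307 + 6120·t and substitute into x ≡ 10 (mod 13): 6120·t ≡ 10 − 3307 = -3297 (mod 13).
    Reduce coefficients mod 13: 10·t ≡ 5 (mod 13).
    The inverse of 10 mod 13 is 4 (since 10·4 = 40 = 3·13 + 1), so t ≡ 4·5 = 20 ≡ 7 (mod 13).
    Then x = 3307 + 6120·7 = 46147, valid modulo lcm(6120, 13) = 79560: x ≡ 46147 (mod 79560).
Verify against each original: 46147 mod 8 = 3, 46147 mod 5 = 2, 46147 mod 17 = 9, 46147 mod 9 = 4, 46147 mod 13 = 10.

x ≡ 46147 (mod 79560).


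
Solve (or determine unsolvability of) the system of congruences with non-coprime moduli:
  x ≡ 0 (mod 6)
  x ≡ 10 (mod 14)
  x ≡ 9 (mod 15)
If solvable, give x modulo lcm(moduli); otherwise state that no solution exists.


Moduli 6, 14, 15 are not pairwise coprime, so CRT works modulo lcm(m_i) when all pairwise compatibility conditions hold.
Pairwise compatibility: gcd(m_i, m_j) must divide a_i - a_j for every pair.
Merge one congruence at a time:
  Start: x ≡ 0 (mod 6).
  Combine with x ≡ 10 (mod 14): gcd(6, 14) = 2; 10 - 0 = 10, which IS divisible by 2, so compatible.
    Write x = 0 + 6·t and substitute into x ≡ 10 (mod 14): 6·t ≡ 10 − 0 = 10 (mod 14).
    Divide the congruence (and modulus) by g = 2: 3·t ≡ 5 (mod 7).
    The inverse of 3 mod 7 is 5 (since 3·5 = 15 = 2·7 + 1), so t ≡ 5·5 = 25 ≡ 4 (mod 7).
    Then x = 0 + 6·4 = 24, valid modulo lcm(6, 14) = 42: x ≡ 24 (mod 42).
  Combine with x ≡ 9 (mod 15): gcd(42, 15) = 3; 9 - 24 = -15, which IS divisible by 3, so compatible.
    Write x = 24 + 42·t and substitute into x ≡ 9 (mod 15): 42·t ≡ 9 − 24 = -15 (mod 15).
    Divide the congruence (and modulus) by g = 3: 14·t ≡ -5 (mod 5).
    Reduce coefficients mod 5: 4·t ≡ 0 (mod 5).
    The inverse of 4 mod 5 is 4 (since 4·4 = 16 = 3·5 + 1), so t ≡ 4·0 = 0 ≡ 0 (mod 5).
    Then x = 24 + 42·0 = 24, valid modulo lcm(42, 15) = 210: x ≡ 24 (mod 210).
Verify: 24 mod 6 = 0, 24 mod 14 = 10, 24 mod 15 = 9.

x ≡ 24 (mod 210).


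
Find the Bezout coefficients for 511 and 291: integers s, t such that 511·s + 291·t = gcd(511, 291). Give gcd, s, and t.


Euclidean algorithm on (511, 291) — divide until remainder is 0:
  511 = 1 · 291 + 220
  291 = 1 · 220 + 71
  220 = 3 · 71 + 7
  71 = 10 · 7 + 1
  7 = 7 · 1 + 0
gcd(511, 291) = 1.
Track Bezout coefficients alongside the remainders: start with r₀ = 511 = a·1 + b·0 (s = 1, t = 0) and r₁ = 291 = a·0 + b·1 (s = 0, t = 1); each new remainder r_{k+1} = r_{k-1} − q_k·r_k inherits s_{k+1} = s_{k-1} − q_k·s_k, t_{k+1} = t_{k-1} − q_k·t_k, so r_k = a·s_k + b·t_k at every step:
  q = 1: r = 220, s = 1 − 1·0 = 1, t = 0 − 1·1 = -1  (check: 511·1 + 291·(-1) = 220)
  q = 1: r = 71, s = 0 − 1·1 = -1, t = 1 − 1·(-1) = 2  (check: 511·(-1) + 291·2 = 71)
  q = 3: r = 7, s = 1 − 3·(-1) = 4, t = -1 − 3·2 = -7  (check: 511·4 + 291·(-7) = 7)
  q = 10: r = 1, s = -1 − 10·4 = -41, t = 2 − 10·(-7) = 72  (check: 511·(-41) + 291·72 = 1)
The row with r = 1 (the gcd) gives the Bezout coefficients s = -41, t = 72.
Result: 511 · (-41) + 291 · (72) = 1.

gcd(511, 291) = 1; s = -41, t = 72 (check: 511·(-41) + 291·72 = 1).


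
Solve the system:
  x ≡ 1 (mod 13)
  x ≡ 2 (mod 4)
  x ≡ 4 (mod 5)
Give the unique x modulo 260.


Moduli 13, 4, 5 are pairwise coprime; by CRT there is a unique solution modulo M = 13 · 4 · 5 = 260.
Solve pairwise, accumulating the modulus:
  Start with x ≡ 1 (mod 13).
  Combine with x ≡ 2 (mod 4): since gcd(13, 4) = 1, we get a unique residue mod 52.
    Write x = 1 + 13·t and substitute into x ≡ 2 (mod 4): 13·t ≡ 2 − 1 = 1 (mod 4).
    Reduce coefficients mod 4: 1·t ≡ 1 (mod 4).
    So t ≡ 1 (mod 4).
    Then x = 1 + 13·1 = 14, valid modulo lcm(13, 4) = 52: x ≡ 14 (mod 52).
  Combine with x ≡ 4 (mod 5): since gcd(52, 5) = 1, we get a unique residue mod 260.
    Write x = 14 + 52·t and substitute into x ≡ 4 (mod 5): 52·t ≡ 4 − 14 = -10 (mod 5).
    Reduce coefficients mod 5: 2·t ≡ 0 (mod 5).
    The inverse of 2 mod 5 is 3 (since 2·3 = 6 = 1·5 + 1), so t ≡ 3·0 = 0 ≡ 0 (mod 5).
    Then x = 14 + 52·0 = 14, valid modulo lcm(52, 5) = 260: x ≡ 14 (mod 260).
Verify: 14 mod 13 = 1 ✓, 14 mod 4 = 2 ✓, 14 mod 5 = 4 ✓.

x ≡ 14 (mod 260).


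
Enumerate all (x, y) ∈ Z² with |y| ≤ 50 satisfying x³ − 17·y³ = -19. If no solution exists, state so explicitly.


The equation is x³ - 17y³ = -19. For fixed y, x³ = 17·y³ − 19, so a solution requires the RHS to be a perfect cube.
Strategy: iterate y from -50 to 50, compute RHS = 17·y³ − 19, and check whether it is a (positive or negative) perfect cube.
Check small values of y:
  y = 0: RHS = -19 is not a perfect cube.
  y = 1: RHS = -2 is not a perfect cube.
  y = -1: RHS = -36 is not a perfect cube.
  y = 2: RHS = 117 is not a perfect cube.
  y = -2: RHS = -155 is not a perfect cube.
  y = 3: RHS = 440 is not a perfect cube.
  y = -3: RHS = -478 is not a perfect cube.
Continuing the search up to |y| = 50 finds no solutions either.
No (x, y) in the scanned range satisfies the equation.

No integer solutions with |y| ≤ 50.


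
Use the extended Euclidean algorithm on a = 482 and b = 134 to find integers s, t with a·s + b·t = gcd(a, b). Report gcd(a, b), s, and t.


Euclidean algorithm on (482, 134) — divide until remainder is 0:
  482 = 3 · 134 + 80
  134 = 1 · 80 + 54
  80 = 1 · 54 + 26
  54 = 2 · 26 + 2
  26 = 13 · 2 + 0
gcd(482, 134) = 2.
Track Bezout coefficients alongside the remainders: start with r₀ = 482 = a·1 + b·0 (s = 1, t = 0) and r₁ = 134 = a·0 + b·1 (s = 0, t = 1); each new remainder r_{k+1} = r_{k-1} − q_k·r_k inherits s_{k+1} = s_{k-1} − q_k·s_k, t_{k+1} = t_{k-1} − q_k·t_k, so r_k = a·s_k + b·t_k at every step:
  q = 3: r = 80, s = 1 − 3·0 = 1, t = 0 − 3·1 = -3  (check: 482·1 + 134·(-3) = 80)
  q = 1: r = 54, s = 0 − 1·1 = -1, t = 1 − 1·(-3) = 4  (check: 482·(-1) + 134·4 = 54)
  q = 1: r = 26, s = 1 − 1·(-1) = 2, t = -3 − 1·4 = -7  (check: 482·2 + 134·(-7) = 26)
  q = 2: r = 2, s = -1 − 2·2 = -5, t = 4 − 2·(-7) = 18  (check: 482·(-5) + 134·18 = 2)
The row with r = 2 (the gcd) gives the Bezout coefficients s = -5, t = 18.
Result: 482 · (-5) + 134 · (18) = 2.

gcd(482, 134) = 2; s = -5, t = 18 (check: 482·(-5) + 134·18 = 2).


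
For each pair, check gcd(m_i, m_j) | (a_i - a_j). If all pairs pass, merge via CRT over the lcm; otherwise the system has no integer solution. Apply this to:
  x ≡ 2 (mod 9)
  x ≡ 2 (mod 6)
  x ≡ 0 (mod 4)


Moduli 9, 6, 4 are not pairwise coprime, so CRT works modulo lcm(m_i) when all pairwise compatibility conditions hold.
Pairwise compatibility: gcd(m_i, m_j) must divide a_i - a_j for every pair.
Merge one congruence at a time:
  Start: x ≡ 2 (mod 9).
  Combine with x ≡ 2 (mod 6): gcd(9, 6) = 3; 2 - 2 = 0, which IS divisible by 3, so compatible.
    Write x = 2 + 9·t and substitute into x ≡ 2 (mod 6): 9·t ≡ 2 − 2 = 0 (mod 6).
    Divide the congruence (and modulus) by g = 3: 3·t ≡ 0 (mod 2).
    Reduce coefficients mod 2: 1·t ≡ 0 (mod 2).
    So t ≡ 0 (mod 2).
    Then x = 2 + 9·0 = 2, valid modulo lcm(9, 6) = 18: x ≡ 2 (mod 18).
  Combine with x ≡ 0 (mod 4): gcd(18, 4) = 2; 0 - 2 = -2, which IS divisible by 2, so compatible.
    Write x = 2 + 18·t and substitute into x ≡ 0 (mod 4): 18·t ≡ 0 − 2 = -2 (mod 4).
    Divide the congruence (and modulus) by g = 2: 9·t ≡ -1 (mod 2).
    Reduce coefficients mod 2: 1·t ≡ 1 (mod 2).
    So t ≡ 1 (mod 2).
    Then x = 2 + 18·1 = 20, valid modulo lcm(18, 4) = 36: x ≡ 20 (mod 36).
Verify: 20 mod 9 = 2, 20 mod 6 = 2, 20 mod 4 = 0.

x ≡ 20 (mod 36).


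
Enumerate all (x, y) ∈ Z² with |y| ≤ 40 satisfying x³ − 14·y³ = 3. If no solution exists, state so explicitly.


The equation is x³ - 14y³ = 3. For fixed y, x³ = 14·y³ + 3, so a solution requires the RHS to be a perfect cube.
Strategy: iterate y from -40 to 40, compute RHS = 14·y³ + 3, and check whether it is a (positive or negative) perfect cube.
Check small values of y:
  y = 0: RHS = 3 is not a perfect cube.
  y = 1: RHS = 17 is not a perfect cube.
  y = -1: RHS = -11 is not a perfect cube.
  y = 2: RHS = 115 is not a perfect cube.
  y = -2: RHS = -109 is not a perfect cube.
  y = 3: RHS = 381 is not a perfect cube.
  y = -3: RHS = -375 is not a perfect cube.
Continuing the search up to |y| = 40 finds no solutions either.
No (x, y) in the scanned range satisfies the equation.

No integer solutions with |y| ≤ 40.


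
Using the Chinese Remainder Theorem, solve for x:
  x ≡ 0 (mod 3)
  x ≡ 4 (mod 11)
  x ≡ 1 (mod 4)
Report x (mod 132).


Moduli 3, 11, 4 are pairwise coprime; by CRT there is a unique solution modulo M = 3 · 11 · 4 = 132.
Solve pairwise, accumulating the modulus:
  Start with x ≡ 0 (mod 3).
  Combine with x ≡ 4 (mod 11): since gcd(3, 11) = 1, we get a unique residue mod 33.
    Write x = 0 + 3·t and substitute into x ≡ 4 (mod 11): 3·t ≡ 4 − 0 = 4 (mod 11).
    The inverse of 3 mod 11 is 4 (since 3·4 = 12 = 1·11 + 1), so t ≡ 4·4 = 16 ≡ 5 (mod 11).
    Then x = 0 + 3·5 = 15, valid modulo lcm(3, 11) = 33: x ≡ 15 (mod 33).
  Combine with x ≡ 1 (mod 4): since gcd(33, 4) = 1, we get a unique residue mod 132.
    Write x = 15 + 33·t and substitute into x ≡ 1 (mod 4): 33·t ≡ 1 − 15 = -14 (mod 4).
    Reduce coefficients mod 4: 1·t ≡ 2 (mod 4).
    So t ≡ 2 (mod 4).
    Then x = 15 + 33·2 = 81, valid modulo lcm(33, 4) = 132: x ≡ 81 (mod 132).
Verify: 81 mod 3 = 0 ✓, 81 mod 11 = 4 ✓, 81 mod 4 = 1 ✓.

x ≡ 81 (mod 132).


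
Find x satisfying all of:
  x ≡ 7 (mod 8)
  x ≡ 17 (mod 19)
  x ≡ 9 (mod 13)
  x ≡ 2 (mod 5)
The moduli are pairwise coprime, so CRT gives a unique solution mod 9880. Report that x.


Product of moduli M = 8 · 19 · 13 · 5 = 9880.
Merge one congruence at a time:
  Start: x ≡ 7 (mod 8).
  Combine with x ≡ 17 (mod 19); new modulus lcm = 152.
    Write x = 7 + 8·t and substitute into x ≡ 17 (mod 19): 8·t ≡ 17 − 7 = 10 (mod 19).
    The inverse of 8 mod 19 is 12 (since 8·12 = 96 = 5·19 + 1), so t ≡ 12·10 = 120 ≡ 6 (mod 19).
    Then x = 7 + 8·6 = 55, valid modulo lcm(8, 19) = 152: x ≡ 55 (mod 152).
  Combine with x ≡ 9 (mod 13); new modulus lcm = 1976.
    Write x = 55 + 152·t and substitute into x ≡ 9 (mod 13): 152·t ≡ 9 − 55 = -46 (mod 13).
    Reduce coefficients mod 13: 9·t ≡ 6 (mod 13).
    The inverse of 9 mod 13 is 3 (since 9·3 = 27 = 2·13 + 1), so t ≡ 3·6 = 18 ≡ 5 (mod 13).
    Then x = 55 + 152·5 = 815, valid modulo lcm(152, 13) = 1976: x ≡ 815 (mod 1976).
  Combine with x ≡ 2 (mod 5); new modulus lcm = 9880.
    Write x = 815 + 1976·t and substitute into x ≡ 2 (mod 5): 1976·t ≡ 2 − 815 = -813 (mod 5).
    Reduce coefficients mod 5: 1·t ≡ 2 (mod 5).
    So t ≡ 2 (mod 5).
    Then x = 815 + 1976·2 = 4767, valid modulo lcm(1976, 5) = 9880: x ≡ 4767 (mod 9880).
Verify against each original: 4767 mod 8 = 7, 4767 mod 19 = 17, 4767 mod 13 = 9, 4767 mod 5 = 2.

x ≡ 4767 (mod 9880).


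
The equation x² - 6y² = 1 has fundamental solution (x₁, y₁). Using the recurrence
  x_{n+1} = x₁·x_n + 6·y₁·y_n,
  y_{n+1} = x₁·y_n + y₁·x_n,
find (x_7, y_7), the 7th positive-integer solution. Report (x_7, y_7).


Step 1: Find the fundamental solution (x₁, y₁) of x² - 6y² = 1.
  Expand √6 as a continued fraction. a₀ = ⌊√6⌋ = 2; iterate m_{k+1} = d_k·a_k − m_k, d_{k+1} = (6 − m_{k+1}²)/d_k, a_{k+1} = ⌊(a₀ + m_{k+1})/d_{k+1}⌋ (starting m₀ = 0, d₀ = 1), with convergents p_k = a_k·p_{k-1} + p_{k-2}, q_k = a_k·q_{k-1} + q_{k-2} (p₋₁ = 1, q₋₁ = 0):
  k = 0: a₀ = 2; p₀/q₀ = 2/1; p₀² − 6·q₀² = 4 − 6 = -2.
  k = 1: m = 2, d = 2, a = ⌊(2 + 2)/2⌋ = 2; p/q = (2·2 + 1)/(2·1 + 0) = 5/2; p² − 6·q² = 25 − 24 = 1.
  The first convergent with p² − 6·q² = 1 gives the fundamental solution (x₁, y₁) = (5, 2).
Step 2: Apply the recurrence (x_{n+1}, y_{n+1}) = (x₁x_n + 6y₁y_n, x₁y_n + y₁x_n) repeatedly.
  From (x_1, y_1) = (5, 2): x_2 = 5·5 + 6·2·2 = 49; y_2 = 5·2 + 2·5 = 20.
  From (x_2, y_2) = (49, 20): x_3 = 5·49 + 6·2·20 = 485; y_3 = 5·20 + 2·49 = 198.
  From (x_3, y_3) = (485, 198): x_4 = 5·485 + 6·2·198 = 4801; y_4 = 5·198 + 2·485 = 1960.
  From (x_4, y_4) = (4801, 1960): x_5 = 5·4801 + 6·2·1960 = 47525; y_5 = 5·1960 + 2·4801 = 19402.
  From (x_5, y_5) = (47525, 19402): x_6 = 5·47525 + 6·2·19402 = 470449; y_6 = 5·19402 + 2·47525 = 192060.
  From (x_6, y_6) = (470449, 192060): x_7 = 5·470449 + 6·2·192060 = 4656965; y_7 = 5·192060 + 2·470449 = 1901198.
Step 3: Verify x_7² - 6·y_7² = 21687323011225 - 21687323011224 = 1 (should be 1). ✓

(x_1, y_1) = (5, 2); (x_7, y_7) = (4656965, 1901198).


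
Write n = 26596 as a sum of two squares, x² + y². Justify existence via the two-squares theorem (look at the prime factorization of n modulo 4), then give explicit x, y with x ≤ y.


Step 1: Factor n = 26596 = 2^2 · 61 · 109.
Step 2: Check the mod-4 condition on each prime factor: 2 = 2 (special); 61 ≡ 1 (mod 4), exponent 1; 109 ≡ 1 (mod 4), exponent 1.
All primes ≡ 3 (mod 4) appear to even exponent (or don't appear), so by the two-squares theorem n IS expressible as a sum of two squares.
Step 3: Build a representation. Group n = k² · m with k = 2 and m = 61 · 109 = 6649 (a product of primes ≡ 1 (mod 4)); a representation of m scales to one of n via (k·x)² + (k·y)² = k²(x² + y²). Each prime p ≡ 1 (mod 4) is itself a sum of two squares; find a² by testing p − a² for a perfect square:
  61: 61 − 1² = 60, 61 − 2² = 57, 61 − 3² = 52, 61 − 4² = 45, 61 − 5² = 36 = 6² ⇒ 61 = 5² + 6².
  109: 109 − 1² = 108, 109 − 2² = 105, 109 − 3² = 100 = 10² ⇒ 109 = 3² + 10².
  Combine using the Brahmagupta–Fibonacci identity (a² + b²)(c² + d²) = (ac − bd)² + (ad + bc)² = (ac + bd)² + (ad − bc)²:
  61 · 109 = 6649: from (5² + 6²)(3² + 10²), take (5·3 − 6·10, 5·10 + 6·3) = (15 − 60, 50 + 18) = (-45, 68); dropping signs (only squares matter) gives (45, 68); check 45² + 68² = 2025 + 4624 = 6649 ✓.
  Scale by k = 2: (2·45, 2·68) = (90, 136).
Step 4: Order so x ≤ y and verify: 90² + 136² = 8100 + 18496 = 26596 = n. ✓

n = 26596 = 90² + 136² (one valid representation with x ≤ y).


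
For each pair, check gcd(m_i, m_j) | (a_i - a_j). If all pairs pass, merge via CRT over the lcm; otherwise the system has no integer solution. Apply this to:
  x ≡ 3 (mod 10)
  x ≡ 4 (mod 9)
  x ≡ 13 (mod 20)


Moduli 10, 9, 20 are not pairwise coprime, so CRT works modulo lcm(m_i) when all pairwise compatibility conditions hold.
Pairwise compatibility: gcd(m_i, m_j) must divide a_i - a_j for every pair.
Merge one congruence at a time:
  Start: x ≡ 3 (mod 10).
  Combine with x ≡ 4 (mod 9): gcd(10, 9) = 1; 4 - 3 = 1, which IS divisible by 1, so compatible.
    Write x = 3 + 10·t and substitute into x ≡ 4 (mod 9): 10·t ≡ 4 − 3 = 1 (mod 9).
    Reduce coefficients mod 9: 1·t ≡ 1 (mod 9).
    So t ≡ 1 (mod 9).
    Then x = 3 + 10·1 = 13, valid modulo lcm(10, 9) = 90: x ≡ 13 (mod 90).
  Combine with x ≡ 13 (mod 20): gcd(90, 20) = 10; 13 - 13 = 0, which IS divisible by 10, so compatible.
    Write x = 13 + 90·t and substitute into x ≡ 13 (mod 20): 90·t ≡ 13 − 13 = 0 (mod 20).
    Divide the congruence (and modulus) by g = 10: 9·t ≡ 0 (mod 2).
    Reduce coefficients mod 2: 1·t ≡ 0 (mod 2).
    So t ≡ 0 (mod 2).
    Then x = 13 + 90·0 = 13, valid modulo lcm(90, 20) = 180: x ≡ 13 (mod 180).
Verify: 13 mod 10 = 3, 13 mod 9 = 4, 13 mod 20 = 13.

x ≡ 13 (mod 180).


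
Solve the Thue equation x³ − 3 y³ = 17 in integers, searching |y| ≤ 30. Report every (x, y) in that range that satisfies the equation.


The equation is x³ - 3y³ = 17. For fixed y, x³ = 3·y³ + 17, so a solution requires the RHS to be a perfect cube.
Strategy: iterate y from -30 to 30, compute RHS = 3·y³ + 17, and check whether it is a (positive or negative) perfect cube.
Check small values of y:
  y = 0: RHS = 17 is not a perfect cube.
  y = 1: RHS = 20 is not a perfect cube.
  y = -1: RHS = 14 is not a perfect cube.
  y = 2: RHS = 41 is not a perfect cube.
  y = -2: RHS = -7 is not a perfect cube.
  y = 3: RHS = 98 is not a perfect cube.
  y = -3: RHS = -64 = (-4)³ ⇒ x = -4 works.
Continuing the search up to |y| = 30 finds no further solutions beyond those listed.
Collected solutions: (-4, -3).

Solutions (with |y| ≤ 30): (-4, -3).


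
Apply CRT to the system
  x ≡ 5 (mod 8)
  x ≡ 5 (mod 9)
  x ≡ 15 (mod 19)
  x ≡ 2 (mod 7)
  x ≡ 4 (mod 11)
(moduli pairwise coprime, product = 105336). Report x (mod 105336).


Product of moduli M = 8 · 9 · 19 · 7 · 11 = 105336.
Merge one congruence at a time:
  Start: x ≡ 5 (mod 8).
  Combine with x ≡ 5 (mod 9); new modulus lcm = 72.
    Write x = 5 + 8·t and substitute into x ≡ 5 (mod 9): 8·t ≡ 5 − 5 = 0 (mod 9).
    The inverse of 8 mod 9 is 8 (since 8·8 = 64 = 7·9 + 1), so t ≡ 8·0 = 0 ≡ 0 (mod 9).
    Then x = 5 + 8·0 = 5, valid modulo lcm(8, 9) = 72: x ≡ 5 (mod 72).
  Combine with x ≡ 15 (mod 19); new modulus lcm = 1368.
    Write x = 5 + 72·t and substitute into x ≡ 15 (mod 19): 72·t ≡ 15 − 5 = 10 (mod 19).
    Reduce coefficients mod 19: 15·t ≡ 10 (mod 19).
    The inverse of 15 mod 19 is 14 (since 15·14 = 210 = 11·19 + 1), so t ≡ 14·10 = 140 ≡ 7 (mod 19).
    Then x = 5 + 72·7 = 509, valid modulo lcm(72, 19) = 1368: x ≡ 509 (mod 1368).
  Combine with x ≡ 2 (mod 7); new modulus lcm = 9576.
    Write x = 509 + 1368·t and substitute into x ≡ 2 (mod 7): 1368·t ≡ 2 − 509 = -507 (mod 7).
    Reduce coefficients mod 7: 3·t ≡ 4 (mod 7).
    The inverse of 3 mod 7 is 5 (since 3·5 = 15 = 2·7 + 1), so t ≡ 5·4 = 20 ≡ 6 (mod 7).
    Then x = 509 + 1368·6 = 8717, valid modulo lcm(1368, 7) = 9576: x ≡ 8717 (mod 9576).
  Combine with x ≡ 4 (mod 11); new modulus lcm = 105336.
    Write x = 8717 + 9576·t and substitute into x ≡ 4 (mod 11): 9576·t ≡ 4 − 8717 = -8713 (mod 11).
    Reduce coefficients mod 11: 6·t ≡ 10 (mod 11).
    The inverse of 6 mod 11 is 2 (since 6·2 = 12 = 1·11 + 1), so t ≡ 2·10 = 20 ≡ 9 (mod 11).
    Then x = 8717 + 9576·9 = 94901, valid modulo lcm(9576, 11) = 105336: x ≡ 94901 (mod 105336).
Verify against each original: 94901 mod 8 = 5, 94901 mod 9 = 5, 94901 mod 19 = 15, 94901 mod 7 = 2, 94901 mod 11 = 4.

x ≡ 94901 (mod 105336).


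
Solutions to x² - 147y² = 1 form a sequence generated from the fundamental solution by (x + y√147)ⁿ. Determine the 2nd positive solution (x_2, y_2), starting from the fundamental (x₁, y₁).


Step 1: Find the fundamental solution (x₁, y₁) of x² - 147y² = 1.
  Expand √147 as a continued fraction. a₀ = ⌊√147⌋ = 12; iterate m_{k+1} = d_k·a_k − m_k, d_{k+1} = (147 − m_{k+1}²)/d_k, a_{k+1} = ⌊(a₀ + m_{k+1})/d_{k+1}⌋ (starting m₀ = 0, d₀ = 1), with convergents p_k = a_k·p_{k-1} + p_{k-2}, q_k = a_k·q_{k-1} + q_{k-2} (p₋₁ = 1, q₋₁ = 0):
  k = 0: a₀ = 12; p₀/q₀ = 12/1; p₀² − 147·q₀² = 144 − 147 = -3.
  k = 1: m = 12, d = 3, a = ⌊(12 + 12)/3⌋ = 8; p/q = (8·12 + 1)/(8·1 + 0) = 97/8; p² − 147·q² = 9409 − 9408 = 1.
  The first convergent with p² − 147·q² = 1 gives the fundamental solution (x₁, y₁) = (97, 8).
Step 2: Apply the recurrence (x_{n+1}, y_{n+1}) = (x₁x_n + 147y₁y_n, x₁y_n + y₁x_n) repeatedly.
  From (x_1, y_1) = (97, 8): x_2 = 97·97 + 147·8·8 = 18817; y_2 = 97·8 + 8·97 = 1552.
Step 3: Verify x_2² - 147·y_2² = 354079489 - 354079488 = 1 (should be 1). ✓

(x_1, y_1) = (97, 8); (x_2, y_2) = (18817, 1552).


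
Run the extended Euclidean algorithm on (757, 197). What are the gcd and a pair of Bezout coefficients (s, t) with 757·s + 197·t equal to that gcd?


Euclidean algorithm on (757, 197) — divide until remainder is 0:
  757 = 3 · 197 + 166
  197 = 1 · 166 + 31
  166 = 5 · 31 + 11
  31 = 2 · 11 + 9
  11 = 1 · 9 + 2
  9 = 4 · 2 + 1
  2 = 2 · 1 + 0
gcd(757, 197) = 1.
Track Bezout coefficients alongside the remainders: start with r₀ = 757 = a·1 + b·0 (s = 1, t = 0) and r₁ = 197 = a·0 + b·1 (s = 0, t = 1); each new remainder r_{k+1} = r_{k-1} − q_k·r_k inherits s_{k+1} = s_{k-1} − q_k·s_k, t_{k+1} = t_{k-1} − q_k·t_k, so r_k = a·s_k + b·t_k at every step:
  q = 3: r = 166, s = 1 − 3·0 = 1, t = 0 − 3·1 = -3  (check: 757·1 + 197·(-3) = 166)
  q = 1: r = 31, s = 0 − 1·1 = -1, t = 1 − 1·(-3) = 4  (check: 757·(-1) + 197·4 = 31)
  q = 5: r = 11, s = 1 − 5·(-1) = 6, t = -3 − 5·4 = -23  (check: 757·6 + 197·(-23) = 11)
  q = 2: r = 9, s = -1 − 2·6 = -13, t = 4 − 2·(-23) = 50  (check: 757·(-13) + 197·50 = 9)
  q = 1: r = 2, s = 6 − 1·(-13) = 19, t = -23 − 1·50 = -73  (check: 757·19 + 197·(-73) = 2)
  q = 4: r = 1, s = -13 − 4·19 = -89, t = 50 − 4·(-73) = 342  (check: 757·(-89) + 197·342 = 1)
The row with r = 1 (the gcd) gives the Bezout coefficients s = -89, t = 342.
Result: 757 · (-89) + 197 · (342) = 1.

gcd(757, 197) = 1; s = -89, t = 342 (check: 757·(-89) + 197·342 = 1).


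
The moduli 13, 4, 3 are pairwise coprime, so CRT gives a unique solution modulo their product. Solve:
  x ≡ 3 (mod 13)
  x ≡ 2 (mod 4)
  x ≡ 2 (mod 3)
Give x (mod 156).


Moduli 13, 4, 3 are pairwise coprime; by CRT there is a unique solution modulo M = 13 · 4 · 3 = 156.
Solve pairwise, accumulating the modulus:
  Start with x ≡ 3 (mod 13).
  Combine with x ≡ 2 (mod 4): since gcd(13, 4) = 1, we get a unique residue mod 52.
    Write x = 3 + 13·t and substitute into x ≡ 2 (mod 4): 13·t ≡ 2 − 3 = -1 (mod 4).
    Reduce coefficients mod 4: 1·t ≡ 3 (mod 4).
    So t ≡ 3 (mod 4).
    Then x = 3 + 13·3 = 42, valid modulo lcm(13, 4) = 52: x ≡ 42 (mod 52).
  Combine with x ≡ 2 (mod 3): since gcd(52, 3) = 1, we get a unique residue mod 156.
    Write x = 42 + 52·t and substitute into x ≡ 2 (mod 3): 52·t ≡ 2 − 42 = -40 (mod 3).
    Reduce coefficients mod 3: 1·t ≡ 2 (mod 3).
    So t ≡ 2 (mod 3).
    Then x = 42 + 52·2 = 146, valid modulo lcm(52, 3) = 156: x ≡ 146 (mod 156).
Verify: 146 mod 13 = 3 ✓, 146 mod 4 = 2 ✓, 146 mod 3 = 2 ✓.

x ≡ 146 (mod 156).


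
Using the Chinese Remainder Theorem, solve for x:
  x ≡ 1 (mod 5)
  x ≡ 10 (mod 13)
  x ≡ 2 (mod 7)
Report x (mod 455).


Moduli 5, 13, 7 are pairwise coprime; by CRT there is a unique solution modulo M = 5 · 13 · 7 = 455.
Solve pairwise, accumulating the modulus:
  Start with x ≡ 1 (mod 5).
  Combine with x ≡ 10 (mod 13): since gcd(5, 13) = 1, we get a unique residue mod 65.
    Write x = 1 + 5·t and substitute into x ≡ 10 (mod 13): 5·t ≡ 10 − 1 = 9 (mod 13).
    The inverse of 5 mod 13 is 8 (since 5·8 = 40 = 3·13 + 1), so t ≡ 8·9 = 72 ≡ 7 (mod 13).
    Then x = 1 + 5·7 = 36, valid modulo lcm(5, 13) = 65: x ≡ 36 (mod 65).
  Combine with x ≡ 2 (mod 7): since gcd(65, 7) = 1, we get a unique residue mod 455.
    Write x = 36 + 65·t and substitute into x ≡ 2 (mod 7): 65·t ≡ 2 − 36 = -34 (mod 7).
    Reduce coefficients mod 7: 2·t ≡ 1 (mod 7).
    The inverse of 2 mod 7 is 4 (since 2·4 = 8 = 1·7 + 1), so t ≡ 4·1 = 4 ≡ 4 (mod 7).
    Then x = 36 + 65·4 = 296, valid modulo lcm(65, 7) = 455: x ≡ 296 (mod 455).
Verify: 296 mod 5 = 1 ✓, 296 mod 13 = 10 ✓, 296 mod 7 = 2 ✓.

x ≡ 296 (mod 455).


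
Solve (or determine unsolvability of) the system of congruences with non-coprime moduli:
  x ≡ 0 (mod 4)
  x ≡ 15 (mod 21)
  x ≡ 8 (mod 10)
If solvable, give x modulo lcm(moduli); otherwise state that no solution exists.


Moduli 4, 21, 10 are not pairwise coprime, so CRT works modulo lcm(m_i) when all pairwise compatibility conditions hold.
Pairwise compatibility: gcd(m_i, m_j) must divide a_i - a_j for every pair.
Merge one congruence at a time:
  Start: x ≡ 0 (mod 4).
  Combine with x ≡ 15 (mod 21): gcd(4, 21) = 1; 15 - 0 = 15, which IS divisible by 1, so compatible.
    Write x = 0 + 4·t and substitute into x ≡ 15 (mod 21): 4·t ≡ 15 − 0 = 15 (mod 21).
    The inverse of 4 mod 21 is 16 (since 4·16 = 64 = 3·21 + 1), so t ≡ 16·15 = 240 ≡ 9 (mod 21).
    Then x = 0 + 4·9 = 36, valid modulo lcm(4, 21) = 84: x ≡ 36 (mod 84).
  Combine with x ≡ 8 (mod 10): gcd(84, 10) = 2; 8 - 36 = -28, which IS divisible by 2, so compatible.
    Write x = 36 + 84·t and substitute into x ≡ 8 (mod 10): 84·t ≡ 8 − 36 = -28 (mod 10).
    Divide the congruence (and modulus) by g = 2: 42·t ≡ -14 (mod 5).
    Reduce coefficients mod 5: 2·t ≡ 1 (mod 5).
    The inverse of 2 mod 5 is 3 (since 2·3 = 6 = 1·5 + 1), so t ≡ 3·1 = 3 ≡ 3 (mod 5).
    Then x = 36 + 84·3 = 288, valid modulo lcm(84, 10) = 420: x ≡ 288 (mod 420).
Verify: 288 mod 4 = 0, 288 mod 21 = 15, 288 mod 10 = 8.

x ≡ 288 (mod 420).


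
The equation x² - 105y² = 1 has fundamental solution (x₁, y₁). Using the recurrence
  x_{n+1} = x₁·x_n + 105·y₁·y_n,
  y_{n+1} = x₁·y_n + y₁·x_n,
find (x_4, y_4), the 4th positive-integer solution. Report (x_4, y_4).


Step 1: Find the fundamental solution (x₁, y₁) of x² - 105y² = 1.
  Expand √105 as a continued fraction. a₀ = ⌊√105⌋ = 10; iterate m_{k+1} = d_k·a_k − m_k, d_{k+1} = (105 − m_{k+1}²)/d_k, a_{k+1} = ⌊(a₀ + m_{k+1})/d_{k+1}⌋ (starting m₀ = 0, d₀ = 1), with convergents p_k = a_k·p_{k-1} + p_{k-2}, q_k = a_k·q_{k-1} + q_{k-2} (p₋₁ = 1, q₋₁ = 0):
  k = 0: a₀ = 10; p₀/q₀ = 10/1; p₀² − 105·q₀² = 100 − 105 = -5.
  k = 1: m = 10, d = 5, a = ⌊(10 + 10)/5⌋ = 4; p/q = (4·10 + 1)/(4·1 + 0) = 41/4; p² − 105·q² = 1681 − 1680 = 1.
  The first convergent with p² − 105·q² = 1 gives the fundamental solution (x₁, y₁) = (41, 4).
Step 2: Apply the recurrence (x_{n+1}, y_{n+1}) = (x₁x_n + 105y₁y_n, x₁y_n + y₁x_n) repeatedly.
  From (x_1, y_1) = (41, 4): x_2 = 41·41 + 105·4·4 = 3361; y_2 = 41·4 + 4·41 = 328.
  From (x_2, y_2) = (3361, 328): x_3 = 41·3361 + 105·4·328 = 275561; y_3 = 41·328 + 4·3361 = 26892.
  From (x_3, y_3) = (275561, 26892): x_4 = 41·275561 + 105·4·26892 = 22592641; y_4 = 41·26892 + 4·275561 = 2204816.
Step 3: Verify x_4² - 105·y_4² = 510427427354881 - 510427427354880 = 1 (should be 1). ✓

(x_1, y_1) = (41, 4); (x_4, y_4) = (22592641, 2204816).


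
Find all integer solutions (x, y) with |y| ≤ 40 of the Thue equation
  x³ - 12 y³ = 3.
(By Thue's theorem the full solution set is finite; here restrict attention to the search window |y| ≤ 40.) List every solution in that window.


The equation is x³ - 12y³ = 3. For fixed y, x³ = 12·y³ + 3, so a solution requires the RHS to be a perfect cube.
Strategy: iterate y from -40 to 40, compute RHS = 12·y³ + 3, and check whether it is a (positive or negative) perfect cube.
Check small values of y:
  y = 0: RHS = 3 is not a perfect cube.
  y = 1: RHS = 15 is not a perfect cube.
  y = -1: RHS = -9 is not a perfect cube.
  y = 2: RHS = 99 is not a perfect cube.
  y = -2: RHS = -93 is not a perfect cube.
  y = 3: RHS = 327 is not a perfect cube.
  y = -3: RHS = -321 is not a perfect cube.
Continuing the search up to |y| = 40 finds no solutions either.
No (x, y) in the scanned range satisfies the equation.

No integer solutions with |y| ≤ 40.
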